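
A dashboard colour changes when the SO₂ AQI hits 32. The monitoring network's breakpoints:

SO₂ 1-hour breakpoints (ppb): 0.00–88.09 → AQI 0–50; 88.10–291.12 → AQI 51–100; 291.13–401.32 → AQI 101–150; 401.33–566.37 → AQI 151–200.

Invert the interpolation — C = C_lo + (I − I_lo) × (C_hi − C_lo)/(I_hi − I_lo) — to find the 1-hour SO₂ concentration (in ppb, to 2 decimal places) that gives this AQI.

AQI 32 lies in the 0–50 band, which corresponds to 0.00–88.09 ppb.
C = 0.00 + (32−0)×(88.09−0.00)/(50−0) = 0.00 + 32×88.09/50 ≈ 56.3776 ppb → 56.38 ppb to 2 dp.

56.38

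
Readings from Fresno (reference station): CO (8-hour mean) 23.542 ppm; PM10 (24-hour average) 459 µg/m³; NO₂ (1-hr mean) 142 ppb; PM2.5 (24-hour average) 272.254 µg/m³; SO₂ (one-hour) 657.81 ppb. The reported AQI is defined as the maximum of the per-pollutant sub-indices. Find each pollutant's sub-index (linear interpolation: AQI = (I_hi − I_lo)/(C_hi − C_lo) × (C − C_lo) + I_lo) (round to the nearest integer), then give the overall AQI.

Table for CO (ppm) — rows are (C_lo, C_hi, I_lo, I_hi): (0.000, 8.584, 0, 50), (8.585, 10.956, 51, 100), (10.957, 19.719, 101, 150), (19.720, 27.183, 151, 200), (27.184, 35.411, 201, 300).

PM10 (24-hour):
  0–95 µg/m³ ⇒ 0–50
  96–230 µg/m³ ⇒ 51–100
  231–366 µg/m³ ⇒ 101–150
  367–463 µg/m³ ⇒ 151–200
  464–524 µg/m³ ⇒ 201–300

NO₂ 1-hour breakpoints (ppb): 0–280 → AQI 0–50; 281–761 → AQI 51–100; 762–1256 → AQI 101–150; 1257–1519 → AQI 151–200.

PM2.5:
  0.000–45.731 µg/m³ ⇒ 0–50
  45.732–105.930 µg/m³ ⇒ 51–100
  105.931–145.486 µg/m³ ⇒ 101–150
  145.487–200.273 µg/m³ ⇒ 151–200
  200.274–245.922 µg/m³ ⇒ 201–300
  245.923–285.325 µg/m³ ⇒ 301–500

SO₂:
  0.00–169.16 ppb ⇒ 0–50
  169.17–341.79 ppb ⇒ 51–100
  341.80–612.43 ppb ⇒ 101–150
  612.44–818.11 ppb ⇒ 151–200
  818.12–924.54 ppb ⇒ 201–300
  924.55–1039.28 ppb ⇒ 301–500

434

CO: 23.542 lies in 19.720–27.183, so I_lo=151, I_hi=200, C_lo=19.720, C_hi=27.183.
(200−151)/(27.183−19.720) × (23.542−19.720) + 151 = 49/7.463 × 3.822 + 151 ≈ 176.09 → 176.
PM10 459: bracket 367–463 → index 151–200; slope 49/96, offset 92.
AQI = 151 + 49/96·92 ≈ 197.96 ⇒ 198.
NO₂: 142 lies in 0–280, so I_lo=0, I_hi=50, C_lo=0, C_hi=280.
(50−0)/(280−0) × (142−0) + 0 = 50/280 × 142 + 0 ≈ 25.36 → 25.
PM2.5: 272.254 ∈ [245.923, 285.325] ↔ index [301, 500].
301 + (272.254−245.923)·(500−301)/(285.325−245.923) = 301 + 26.331·199/39.402 ≈ 433.98, so AQI = 434.
SO₂: 657.81 lies in 612.44–818.11, so I_lo=151, I_hi=200, C_lo=612.44, C_hi=818.11.
(200−151)/(818.11−612.44) × (657.81−612.44) + 151 = 49/205.67 × 45.37 + 151 ≈ 161.81 → 162.
Sub-indices: CO→176, PM10→198, NO₂→25, PM2.5→434, SO₂→162. Overall AQI = max = 434; dominant pollutant is PM2.5.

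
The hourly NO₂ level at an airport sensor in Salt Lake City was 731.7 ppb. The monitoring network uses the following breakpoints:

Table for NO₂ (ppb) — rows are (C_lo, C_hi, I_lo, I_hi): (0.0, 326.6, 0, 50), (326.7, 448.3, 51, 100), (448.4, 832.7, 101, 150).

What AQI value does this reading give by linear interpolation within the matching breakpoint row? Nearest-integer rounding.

137

NO₂: 731.7 lies in 448.4–832.7, so I_lo=101, I_hi=150, C_lo=448.4, C_hi=832.7.
(150−101)/(832.7−448.4) × (731.7−448.4) + 101 = 49/384.3 × 283.3 + 101 ≈ 137.12 → 137.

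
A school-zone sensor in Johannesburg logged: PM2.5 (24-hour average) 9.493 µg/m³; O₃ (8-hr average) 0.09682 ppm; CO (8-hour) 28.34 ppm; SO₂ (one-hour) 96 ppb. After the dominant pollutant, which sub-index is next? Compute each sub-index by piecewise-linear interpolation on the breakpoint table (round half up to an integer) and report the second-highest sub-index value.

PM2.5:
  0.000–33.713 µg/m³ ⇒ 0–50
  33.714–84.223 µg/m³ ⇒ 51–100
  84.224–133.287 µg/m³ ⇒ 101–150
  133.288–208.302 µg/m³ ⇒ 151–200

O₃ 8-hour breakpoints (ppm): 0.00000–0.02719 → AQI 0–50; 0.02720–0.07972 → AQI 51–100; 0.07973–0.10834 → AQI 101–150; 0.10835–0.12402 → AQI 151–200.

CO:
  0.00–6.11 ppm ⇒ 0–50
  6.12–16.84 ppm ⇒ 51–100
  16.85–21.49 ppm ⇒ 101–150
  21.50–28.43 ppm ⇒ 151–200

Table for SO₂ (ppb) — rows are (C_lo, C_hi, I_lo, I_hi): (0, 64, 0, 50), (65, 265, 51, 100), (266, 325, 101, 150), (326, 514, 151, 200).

PM2.5: 9.493 ∈ [0.000, 33.713] ↔ index [0, 50].
0 + (9.493−0.000)·(50−0)/(33.713−0.000) = 0 + 9.493·50/33.713 ≈ 14.08, so AQI = 14.
O₃ 0.09682: bracket 0.07973–0.10834 → index 101–150; slope 49/0.02861, offset 0.01709.
AQI = 101 + 49/0.02861·0.01709 ≈ 130.27 ⇒ 130.
CO 28.34: bracket 21.50–28.43 → index 151–200; slope 49/6.93, offset 6.84.
AQI = 151 + 49/6.93·6.84 ≈ 199.36 ⇒ 199.
SO₂: 96 lies in 65–265, so I_lo=51, I_hi=100, C_lo=65, C_hi=265.
(100−51)/(265−65) × (96−65) + 51 = 49/200 × 31 + 51 ≈ 58.60 → 59.
Sub-indices: PM2.5→14, O₃→130, CO→199, SO₂→59. Ranked high→low: 199, 130, 59, 14. Second-highest sub-index = 130.

130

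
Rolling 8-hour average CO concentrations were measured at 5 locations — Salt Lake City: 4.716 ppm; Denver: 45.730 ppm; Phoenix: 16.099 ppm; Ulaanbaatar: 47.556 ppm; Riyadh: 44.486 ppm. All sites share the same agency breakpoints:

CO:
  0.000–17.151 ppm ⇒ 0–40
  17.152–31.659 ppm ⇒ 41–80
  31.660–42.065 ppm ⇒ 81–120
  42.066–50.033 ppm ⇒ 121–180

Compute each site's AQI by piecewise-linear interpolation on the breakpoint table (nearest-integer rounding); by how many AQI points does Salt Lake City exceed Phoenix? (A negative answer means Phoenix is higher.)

-27

Salt Lake City 4.716: bracket 0.000–17.151 → index 0–40; slope 40/17.151, offset 4.716.
AQI = 0 + 40/17.151·4.716 ≈ 11.00 ⇒ 11.
Denver 45.730: bracket 42.066–50.033 → index 121–180; slope 59/7.967, offset 3.664.
AQI = 121 + 59/7.967·3.664 ≈ 148.13 ⇒ 148.
Phoenix 16.099: bracket 0.000–17.151 → index 0–40; slope 40/17.151, offset 16.099.
AQI = 0 + 40/17.151·16.099 ≈ 37.55 ⇒ 38.
Ulaanbaatar 47.556: bracket 42.066–50.033 → index 121–180; slope 59/7.967, offset 5.490.
AQI = 121 + 59/7.967·5.490 ≈ 161.66 ⇒ 162.
Riyadh: 44.486 ∈ [42.066, 50.033] ↔ index [121, 180].
121 + (44.486−42.066)·(180−121)/(50.033−42.066) = 121 + 2.420·59/7.967 ≈ 138.92, so AQI = 139.
AQIs: Salt Lake City=11, Denver=148, Phoenix=38, Ulaanbaatar=162, Riyadh=139. Salt Lake City (11) − Phoenix (38) = -27.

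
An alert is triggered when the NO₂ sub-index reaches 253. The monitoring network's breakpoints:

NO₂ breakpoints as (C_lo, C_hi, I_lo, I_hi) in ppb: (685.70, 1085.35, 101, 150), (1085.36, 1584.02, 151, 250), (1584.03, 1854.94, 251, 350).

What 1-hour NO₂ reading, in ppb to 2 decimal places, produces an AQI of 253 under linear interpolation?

1589.50

AQI 253 lies in the 251–350 band, which corresponds to 1584.03–1854.94 ppb.
C = 1584.03 + (253−251)×(1854.94−1584.03)/(350−251) = 1584.03 + 2×270.91/99 ≈ 1589.5029 ppb → 1589.50 ppb to 2 dp.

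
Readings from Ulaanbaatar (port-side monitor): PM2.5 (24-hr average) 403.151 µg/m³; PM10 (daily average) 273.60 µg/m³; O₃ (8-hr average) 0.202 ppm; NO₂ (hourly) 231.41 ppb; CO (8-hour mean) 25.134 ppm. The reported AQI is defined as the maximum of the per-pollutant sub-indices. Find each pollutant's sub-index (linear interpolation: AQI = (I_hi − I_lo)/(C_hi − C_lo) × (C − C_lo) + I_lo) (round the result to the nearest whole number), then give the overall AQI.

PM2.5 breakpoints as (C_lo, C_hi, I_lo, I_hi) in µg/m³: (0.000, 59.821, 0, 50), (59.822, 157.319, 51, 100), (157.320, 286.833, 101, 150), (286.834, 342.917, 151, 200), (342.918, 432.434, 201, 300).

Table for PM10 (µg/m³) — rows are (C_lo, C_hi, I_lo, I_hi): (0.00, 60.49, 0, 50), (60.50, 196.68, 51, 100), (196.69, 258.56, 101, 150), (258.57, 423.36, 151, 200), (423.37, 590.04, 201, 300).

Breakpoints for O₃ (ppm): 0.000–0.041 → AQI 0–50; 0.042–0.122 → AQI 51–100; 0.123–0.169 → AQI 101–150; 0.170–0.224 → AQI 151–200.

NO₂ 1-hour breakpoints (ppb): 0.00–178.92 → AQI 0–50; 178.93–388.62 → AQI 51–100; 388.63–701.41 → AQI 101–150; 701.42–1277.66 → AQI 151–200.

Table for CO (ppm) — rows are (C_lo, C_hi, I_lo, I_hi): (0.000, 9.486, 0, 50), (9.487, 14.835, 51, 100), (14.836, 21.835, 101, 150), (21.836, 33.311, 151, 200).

268

PM2.5 403.151: bracket 342.918–432.434 → index 201–300; slope 99/89.516, offset 60.233.
AQI = 201 + 99/89.516·60.233 ≈ 267.61 ⇒ 268.
PM10 273.60: bracket 258.57–423.36 → index 151–200; slope 49/164.79, offset 15.03.
AQI = 151 + 49/164.79·15.03 ≈ 155.47 ⇒ 155.
O₃: row 0.170–0.224 (AQI 151–200). (200−151)·(0.202−0.170)/(0.224−0.170) + 151 = 49·0.032/0.054 + 151 ≈ 180.04 → 180.
NO₂: 231.41 ∈ [178.93, 388.62] ↔ index [51, 100].
51 + (231.41−178.93)·(100−51)/(388.62−178.93) = 51 + 52.48·49/209.69 ≈ 63.26, so AQI = 63.
CO: 25.134 ∈ [21.836, 33.311] ↔ index [151, 200].
151 + (25.134−21.836)·(200−151)/(33.311−21.836) = 151 + 3.298·49/11.475 ≈ 165.08, so AQI = 165.
Sub-indices: PM2.5→268, PM10→155, O₃→180, NO₂→63, CO→165. Overall AQI = max = 268; dominant pollutant is PM2.5.
AQI 268: Very Unhealthy.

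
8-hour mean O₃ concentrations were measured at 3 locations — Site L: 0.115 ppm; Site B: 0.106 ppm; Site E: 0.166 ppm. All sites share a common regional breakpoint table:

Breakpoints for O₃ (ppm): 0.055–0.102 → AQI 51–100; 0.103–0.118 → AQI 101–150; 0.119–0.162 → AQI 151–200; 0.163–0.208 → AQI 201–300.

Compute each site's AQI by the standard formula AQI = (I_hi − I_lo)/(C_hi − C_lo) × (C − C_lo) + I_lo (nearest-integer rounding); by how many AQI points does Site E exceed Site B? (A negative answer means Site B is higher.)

Site L: 0.115 lies in 0.103–0.118, so I_lo=101, I_hi=150, C_lo=0.103, C_hi=0.118.
(150−101)/(0.118−0.103) × (0.115−0.103) + 101 = 49/0.015 × 0.012 + 101 ≈ 140.20 → 140.
Site B: row 0.103–0.118 (AQI 101–150). (150−101)·(0.106−0.103)/(0.118−0.103) + 101 = 49·0.003/0.015 + 101 ≈ 110.80 → 111.
Site E: 0.166 ∈ [0.163, 0.208] ↔ index [201, 300].
201 + (0.166−0.163)·(300−201)/(0.208−0.163) = 201 + 0.003·99/0.045 ≈ 207.60, so AQI = 208.
AQIs: Site L=140, Site B=111, Site E=208. Site E (208) − Site B (111) = 97.

97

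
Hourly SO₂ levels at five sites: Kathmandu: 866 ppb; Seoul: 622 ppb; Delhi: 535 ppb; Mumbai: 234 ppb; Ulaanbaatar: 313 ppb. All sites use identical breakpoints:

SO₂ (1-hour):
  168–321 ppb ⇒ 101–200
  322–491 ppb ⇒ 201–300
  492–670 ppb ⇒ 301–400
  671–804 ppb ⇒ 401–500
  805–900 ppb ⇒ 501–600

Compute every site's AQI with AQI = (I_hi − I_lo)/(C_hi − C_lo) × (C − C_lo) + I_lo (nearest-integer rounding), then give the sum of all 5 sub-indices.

Kathmandu 866: bracket 805–900 → index 501–600; slope 99/95, offset 61.
AQI = 501 + 99/95·61 ≈ 564.57 ⇒ 565.
Seoul: 622 lies in 492–670, so I_lo=301, I_hi=400, C_lo=492, C_hi=670.
(400−301)/(670−492) × (622−492) + 301 = 99/178 × 130 + 301 ≈ 373.30 → 373.
Delhi: 535 lies in 492–670, so I_lo=301, I_hi=400, C_lo=492, C_hi=670.
(400−301)/(670−492) × (535−492) + 301 = 99/178 × 43 + 301 ≈ 324.92 → 325.
Mumbai: 234 ∈ [168, 321] ↔ index [101, 200].
101 + (234−168)·(200−101)/(321−168) = 101 + 66·99/153 ≈ 143.71, so AQI = 144.
Ulaanbaatar 313: bracket 168–321 → index 101–200; slope 99/153, offset 145.
AQI = 101 + 99/153·145 ≈ 194.82 ⇒ 195.
AQIs: Kathmandu=565, Seoul=373, Delhi=325, Mumbai=144, Ulaanbaatar=195. Sum = 565 + 373 + 325 + 144 + 195 = 1602.

1602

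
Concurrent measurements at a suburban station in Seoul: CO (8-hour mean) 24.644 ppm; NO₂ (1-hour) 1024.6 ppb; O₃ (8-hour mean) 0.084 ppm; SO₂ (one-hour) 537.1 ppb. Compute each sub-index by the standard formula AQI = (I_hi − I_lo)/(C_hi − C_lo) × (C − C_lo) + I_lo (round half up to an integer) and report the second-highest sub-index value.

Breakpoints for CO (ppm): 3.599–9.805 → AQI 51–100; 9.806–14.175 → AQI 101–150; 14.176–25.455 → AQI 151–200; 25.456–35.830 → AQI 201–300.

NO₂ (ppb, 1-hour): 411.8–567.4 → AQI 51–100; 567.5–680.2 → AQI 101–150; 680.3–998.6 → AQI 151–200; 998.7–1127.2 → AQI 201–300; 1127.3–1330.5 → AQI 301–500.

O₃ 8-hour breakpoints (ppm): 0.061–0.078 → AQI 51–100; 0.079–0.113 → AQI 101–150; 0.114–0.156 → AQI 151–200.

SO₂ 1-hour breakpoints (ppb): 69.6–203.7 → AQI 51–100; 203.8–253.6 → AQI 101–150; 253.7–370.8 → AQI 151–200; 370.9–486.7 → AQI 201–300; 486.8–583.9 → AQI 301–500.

221

CO: 24.644 lies in 14.176–25.455, so I_lo=151, I_hi=200, C_lo=14.176, C_hi=25.455.
(200−151)/(25.455−14.176) × (24.644−14.176) + 151 = 49/11.279 × 10.468 + 151 ≈ 196.48 → 196.
NO₂: 1024.6 lies in 998.7–1127.2, so I_lo=201, I_hi=300, C_lo=998.7, C_hi=1127.2.
(300−201)/(1127.2−998.7) × (1024.6−998.7) + 201 = 99/128.5 × 25.9 + 201 ≈ 220.95 → 221.
O₃ 0.084: bracket 0.079–0.113 → index 101–150; slope 49/0.034, offset 0.005.
AQI = 101 + 49/0.034·0.005 ≈ 108.21 ⇒ 108.
SO₂: 537.1 ∈ [486.8, 583.9] ↔ index [301, 500].
301 + (537.1−486.8)·(500−301)/(583.9−486.8) = 301 + 50.3·199/97.1 ≈ 404.09, so AQI = 404.
Sub-indices: CO→196, NO₂→221, O₃→108, SO₂→404. Ranked high→low: 404, 221, 196, 108. Second-highest sub-index = 221.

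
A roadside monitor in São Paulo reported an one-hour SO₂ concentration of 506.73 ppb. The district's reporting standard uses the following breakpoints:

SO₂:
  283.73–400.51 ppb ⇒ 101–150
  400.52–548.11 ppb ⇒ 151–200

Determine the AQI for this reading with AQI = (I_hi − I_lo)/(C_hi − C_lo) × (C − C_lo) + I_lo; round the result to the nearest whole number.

186

SO₂ 506.73: bracket 400.52–548.11 → index 151–200; slope 49/147.59, offset 106.21.
AQI = 151 + 49/147.59·106.21 ≈ 186.26 ⇒ 186.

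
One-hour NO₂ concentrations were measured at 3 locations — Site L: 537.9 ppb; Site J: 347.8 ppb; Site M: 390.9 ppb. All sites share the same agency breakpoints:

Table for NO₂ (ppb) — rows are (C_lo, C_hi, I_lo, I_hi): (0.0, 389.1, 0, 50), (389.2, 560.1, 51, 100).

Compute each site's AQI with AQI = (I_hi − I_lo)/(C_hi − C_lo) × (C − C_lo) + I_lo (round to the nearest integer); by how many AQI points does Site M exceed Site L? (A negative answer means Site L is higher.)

Site L: 537.9 lies in 389.2–560.1, so I_lo=51, I_hi=100, C_lo=389.2, C_hi=560.1.
(100−51)/(560.1−389.2) × (537.9−389.2) + 51 = 49/170.9 × 148.7 + 51 ≈ 93.63 → 94.
Site J 347.8: bracket 0.0–389.1 → index 0–50; slope 50/389.1, offset 347.8.
AQI = 0 + 50/389.1·347.8 ≈ 44.69 ⇒ 45.
Site M: row 389.2–560.1 (AQI 51–100). (100−51)·(390.9−389.2)/(560.1−389.2) + 51 = 49·1.7/170.9 + 51 ≈ 51.49 → 51.
AQIs: Site L=94, Site J=45, Site M=51. Site M (51) − Site L (94) = -43.

-43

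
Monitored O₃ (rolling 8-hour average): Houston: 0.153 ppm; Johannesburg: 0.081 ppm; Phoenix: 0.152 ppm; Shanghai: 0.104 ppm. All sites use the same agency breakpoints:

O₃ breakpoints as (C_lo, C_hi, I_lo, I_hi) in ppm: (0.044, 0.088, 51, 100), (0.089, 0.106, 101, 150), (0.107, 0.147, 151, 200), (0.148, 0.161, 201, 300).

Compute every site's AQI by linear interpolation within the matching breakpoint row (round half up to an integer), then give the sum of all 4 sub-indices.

706

Houston: 0.153 ∈ [0.148, 0.161] ↔ index [201, 300].
201 + (0.153−0.148)·(300−201)/(0.161−0.148) = 201 + 0.005·99/0.013 ≈ 239.08, so AQI = 239.
Johannesburg: 0.081 ∈ [0.044, 0.088] ↔ index [51, 100].
51 + (0.081−0.044)·(100−51)/(0.088−0.044) = 51 + 0.037·49/0.044 ≈ 92.20, so AQI = 92.
Phoenix: 0.152 ∈ [0.148, 0.161] ↔ index [201, 300].
201 + (0.152−0.148)·(300−201)/(0.161−0.148) = 201 + 0.004·99/0.013 ≈ 231.46, so AQI = 231.
Shanghai: row 0.089–0.106 (AQI 101–150). (150−101)·(0.104−0.089)/(0.106−0.089) + 101 = 49·0.015/0.017 + 101 ≈ 144.24 → 144.
AQIs: Houston=239, Johannesburg=92, Phoenix=231, Shanghai=144. Sum = 239 + 92 + 231 + 144 = 706.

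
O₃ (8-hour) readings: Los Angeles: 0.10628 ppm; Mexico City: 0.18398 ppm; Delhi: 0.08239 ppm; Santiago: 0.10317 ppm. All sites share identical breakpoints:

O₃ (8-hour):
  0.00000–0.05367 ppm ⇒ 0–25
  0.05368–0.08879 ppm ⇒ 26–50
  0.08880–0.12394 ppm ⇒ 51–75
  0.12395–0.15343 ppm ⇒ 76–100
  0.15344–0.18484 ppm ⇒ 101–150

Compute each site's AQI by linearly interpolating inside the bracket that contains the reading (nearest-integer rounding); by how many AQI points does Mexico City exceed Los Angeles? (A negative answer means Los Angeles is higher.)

86

Los Angeles: 0.10628 lies in 0.08880–0.12394, so I_lo=51, I_hi=75, C_lo=0.08880, C_hi=0.12394.
(75−51)/(0.12394−0.08880) × (0.10628−0.08880) + 51 = 24/0.03514 × 0.01748 + 51 ≈ 62.94 → 63.
Mexico City: 0.18398 lies in 0.15344–0.18484, so I_lo=101, I_hi=150, C_lo=0.15344, C_hi=0.18484.
(150−101)/(0.18484−0.15344) × (0.18398−0.15344) + 101 = 49/0.03140 × 0.03054 + 101 ≈ 148.66 → 149.
Delhi 0.08239: bracket 0.05368–0.08879 → index 26–50; slope 24/0.03511, offset 0.02871.
AQI = 26 + 24/0.03511·0.02871 ≈ 45.63 ⇒ 46.
Santiago: row 0.08880–0.12394 (AQI 51–75). (75−51)·(0.10317−0.08880)/(0.12394−0.08880) + 51 = 24·0.01437/0.03514 + 51 ≈ 60.81 → 61.
AQIs: Los Angeles=63, Mexico City=149, Delhi=46, Santiago=61. Mexico City (149) − Los Angeles (63) = 86.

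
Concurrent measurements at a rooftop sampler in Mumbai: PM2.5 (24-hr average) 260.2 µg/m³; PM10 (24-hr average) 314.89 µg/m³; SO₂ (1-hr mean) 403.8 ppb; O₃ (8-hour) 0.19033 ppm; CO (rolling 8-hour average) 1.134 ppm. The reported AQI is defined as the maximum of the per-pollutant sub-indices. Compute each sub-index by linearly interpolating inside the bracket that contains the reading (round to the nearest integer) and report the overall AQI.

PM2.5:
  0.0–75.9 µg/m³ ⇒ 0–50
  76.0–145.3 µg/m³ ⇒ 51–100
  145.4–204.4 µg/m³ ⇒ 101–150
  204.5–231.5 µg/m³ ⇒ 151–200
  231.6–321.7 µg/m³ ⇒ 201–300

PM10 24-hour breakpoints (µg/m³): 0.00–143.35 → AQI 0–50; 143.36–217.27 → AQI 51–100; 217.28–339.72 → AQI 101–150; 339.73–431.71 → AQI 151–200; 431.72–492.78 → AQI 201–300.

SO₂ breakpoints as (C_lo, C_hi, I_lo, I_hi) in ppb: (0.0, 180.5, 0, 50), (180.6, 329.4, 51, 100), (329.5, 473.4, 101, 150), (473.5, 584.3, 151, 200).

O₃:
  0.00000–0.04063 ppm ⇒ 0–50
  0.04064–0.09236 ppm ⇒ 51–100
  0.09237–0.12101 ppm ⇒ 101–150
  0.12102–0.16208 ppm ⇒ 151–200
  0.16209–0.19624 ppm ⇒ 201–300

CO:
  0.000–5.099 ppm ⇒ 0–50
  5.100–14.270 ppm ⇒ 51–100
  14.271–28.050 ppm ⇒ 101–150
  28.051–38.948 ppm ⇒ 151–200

PM2.5: 260.2 lies in 231.6–321.7, so I_lo=201, I_hi=300, C_lo=231.6, C_hi=321.7.
(300−201)/(321.7−231.6) × (260.2−231.6) + 201 = 99/90.1 × 28.6 + 201 ≈ 232.43 → 232.
PM10: row 217.28–339.72 (AQI 101–150). (150−101)·(314.89−217.28)/(339.72−217.28) + 101 = 49·97.61/122.44 + 101 ≈ 140.06 → 140.
SO₂: 403.8 lies in 329.5–473.4, so I_lo=101, I_hi=150, C_lo=329.5, C_hi=473.4.
(150−101)/(473.4−329.5) × (403.8−329.5) + 101 = 49/143.9 × 74.3 + 101 ≈ 126.30 → 126.
O₃: 0.19033 lies in 0.16209–0.19624, so I_lo=201, I_hi=300, C_lo=0.16209, C_hi=0.19624.
(300−201)/(0.19624−0.16209) × (0.19033−0.16209) + 201 = 99/0.03415 × 0.02824 + 201 ≈ 282.87 → 283.
CO 1.134: bracket 0.000–5.099 → index 0–50; slope 50/5.099, offset 1.134.
AQI = 0 + 50/5.099·1.134 ≈ 11.12 ⇒ 11.
Sub-indices: PM2.5→232, PM10→140, SO₂→126, O₃→283, CO→11. Overall AQI = max = 283; dominant pollutant is O₃.

283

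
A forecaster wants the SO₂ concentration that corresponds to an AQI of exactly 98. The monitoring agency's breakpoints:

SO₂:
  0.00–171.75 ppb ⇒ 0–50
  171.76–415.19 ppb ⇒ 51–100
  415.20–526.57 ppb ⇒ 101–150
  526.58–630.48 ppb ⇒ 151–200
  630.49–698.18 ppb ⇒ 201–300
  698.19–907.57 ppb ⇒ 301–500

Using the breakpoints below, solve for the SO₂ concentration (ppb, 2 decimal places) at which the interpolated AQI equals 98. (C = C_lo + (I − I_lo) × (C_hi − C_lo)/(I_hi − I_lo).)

AQI 98 lies in the 51–100 band, which corresponds to 171.76–415.19 ppb.
C = 171.76 + (98−51)×(415.19−171.76)/(100−51) = 171.76 + 47×243.43/49 ≈ 405.2541 ppb → 405.25 ppb to 2 dp.

405.25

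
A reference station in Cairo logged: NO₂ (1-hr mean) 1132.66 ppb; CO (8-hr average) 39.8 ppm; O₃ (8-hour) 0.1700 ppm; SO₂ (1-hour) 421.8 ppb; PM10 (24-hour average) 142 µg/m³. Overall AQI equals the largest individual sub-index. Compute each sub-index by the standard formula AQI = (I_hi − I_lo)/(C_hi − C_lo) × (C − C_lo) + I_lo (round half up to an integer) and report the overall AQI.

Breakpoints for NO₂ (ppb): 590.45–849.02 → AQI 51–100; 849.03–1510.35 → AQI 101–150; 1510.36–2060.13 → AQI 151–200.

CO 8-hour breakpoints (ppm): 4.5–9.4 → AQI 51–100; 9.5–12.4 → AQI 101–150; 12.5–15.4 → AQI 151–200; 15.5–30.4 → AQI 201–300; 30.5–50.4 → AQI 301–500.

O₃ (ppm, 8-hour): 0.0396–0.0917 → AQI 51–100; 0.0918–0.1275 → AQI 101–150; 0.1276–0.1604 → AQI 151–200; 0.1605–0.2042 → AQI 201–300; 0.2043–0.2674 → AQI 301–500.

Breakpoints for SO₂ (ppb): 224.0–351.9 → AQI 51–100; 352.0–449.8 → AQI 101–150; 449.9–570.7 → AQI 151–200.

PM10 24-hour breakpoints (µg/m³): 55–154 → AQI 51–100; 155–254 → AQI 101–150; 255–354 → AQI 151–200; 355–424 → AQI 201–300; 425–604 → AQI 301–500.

NO₂ 1132.66: bracket 849.03–1510.35 → index 101–150; slope 49/661.32, offset 283.63.
AQI = 101 + 49/661.32·283.63 ≈ 122.02 ⇒ 122.
CO: row 30.5–50.4 (AQI 301–500). (500−301)·(39.8−30.5)/(50.4−30.5) + 301 = 199·9.3/19.9 + 301 ≈ 394.00 → 394.
O₃ 0.1700: bracket 0.1605–0.2042 → index 201–300; slope 99/0.0437, offset 0.0095.
AQI = 201 + 99/0.0437·0.0095 ≈ 222.52 ⇒ 223.
SO₂ 421.8: bracket 352.0–449.8 → index 101–150; slope 49/97.8, offset 69.8.
AQI = 101 + 49/97.8·69.8 ≈ 135.97 ⇒ 136.
PM10: 142 ∈ [55, 154] ↔ index [51, 100].
51 + (142−55)·(100−51)/(154−55) = 51 + 87·49/99 ≈ 94.06, so AQI = 94.
Sub-indices: NO₂→122, CO→394, O₃→223, SO₂→136, PM10→94. Overall AQI = max = 394; dominant pollutant is CO.

394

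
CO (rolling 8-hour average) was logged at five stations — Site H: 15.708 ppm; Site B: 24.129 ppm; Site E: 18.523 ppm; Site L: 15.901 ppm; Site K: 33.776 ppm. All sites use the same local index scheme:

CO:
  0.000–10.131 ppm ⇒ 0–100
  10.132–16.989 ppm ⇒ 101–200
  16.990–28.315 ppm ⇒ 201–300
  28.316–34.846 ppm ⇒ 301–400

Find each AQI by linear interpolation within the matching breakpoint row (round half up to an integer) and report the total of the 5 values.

1227

Site H: 15.708 ∈ [10.132, 16.989] ↔ index [101, 200].
101 + (15.708−10.132)·(200−101)/(16.989−10.132) = 101 + 5.576·99/6.857 ≈ 181.51, so AQI = 182.
Site B: 24.129 lies in 16.990–28.315, so I_lo=201, I_hi=300, C_lo=16.990, C_hi=28.315.
(300−201)/(28.315−16.990) × (24.129−16.990) + 201 = 99/11.325 × 7.139 + 201 ≈ 263.41 → 263.
Site E: row 16.990–28.315 (AQI 201–300). (300−201)·(18.523−16.990)/(28.315−16.990) + 201 = 99·1.533/11.325 + 201 ≈ 214.40 → 214.
Site L: 15.901 ∈ [10.132, 16.989] ↔ index [101, 200].
101 + (15.901−10.132)·(200−101)/(16.989−10.132) = 101 + 5.769·99/6.857 ≈ 184.29, so AQI = 184.
Site K: 33.776 ∈ [28.316, 34.846] ↔ index [301, 400].
301 + (33.776−28.316)·(400−301)/(34.846−28.316) = 301 + 5.460·99/6.530 ≈ 383.78, so AQI = 384.
AQIs: Site H=182, Site B=263, Site E=214, Site L=184, Site K=384. Sum = 182 + 263 + 214 + 184 + 384 = 1227.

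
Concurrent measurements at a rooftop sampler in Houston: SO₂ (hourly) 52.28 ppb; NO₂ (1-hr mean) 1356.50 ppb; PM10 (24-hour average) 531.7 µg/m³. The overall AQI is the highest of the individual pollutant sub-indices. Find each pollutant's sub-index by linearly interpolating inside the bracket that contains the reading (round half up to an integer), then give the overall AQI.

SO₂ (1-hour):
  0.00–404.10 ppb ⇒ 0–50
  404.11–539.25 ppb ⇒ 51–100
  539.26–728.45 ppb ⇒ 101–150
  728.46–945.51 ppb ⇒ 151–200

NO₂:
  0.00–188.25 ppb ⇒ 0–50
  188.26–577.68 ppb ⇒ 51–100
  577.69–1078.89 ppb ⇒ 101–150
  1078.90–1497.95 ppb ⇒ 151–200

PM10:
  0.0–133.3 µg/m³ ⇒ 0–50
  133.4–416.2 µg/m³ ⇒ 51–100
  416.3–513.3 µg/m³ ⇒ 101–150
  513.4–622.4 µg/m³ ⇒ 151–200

183

SO₂ 52.28: bracket 0.00–404.10 → index 0–50; slope 50/404.10, offset 52.28.
AQI = 0 + 50/404.10·52.28 ≈ 6.47 ⇒ 6.
NO₂: row 1078.90–1497.95 (AQI 151–200). (200−151)·(1356.50−1078.90)/(1497.95−1078.90) + 151 = 49·277.60/419.05 + 151 ≈ 183.46 → 183.
PM10: 531.7 ∈ [513.4, 622.4] ↔ index [151, 200].
151 + (531.7−513.4)·(200−151)/(622.4−513.4) = 151 + 18.3·49/109.0 ≈ 159.23, so AQI = 159.
Sub-indices: SO₂→6, NO₂→183, PM10→159. Overall AQI = max = 183; dominant pollutant is NO₂.
AQI 183: Unhealthy.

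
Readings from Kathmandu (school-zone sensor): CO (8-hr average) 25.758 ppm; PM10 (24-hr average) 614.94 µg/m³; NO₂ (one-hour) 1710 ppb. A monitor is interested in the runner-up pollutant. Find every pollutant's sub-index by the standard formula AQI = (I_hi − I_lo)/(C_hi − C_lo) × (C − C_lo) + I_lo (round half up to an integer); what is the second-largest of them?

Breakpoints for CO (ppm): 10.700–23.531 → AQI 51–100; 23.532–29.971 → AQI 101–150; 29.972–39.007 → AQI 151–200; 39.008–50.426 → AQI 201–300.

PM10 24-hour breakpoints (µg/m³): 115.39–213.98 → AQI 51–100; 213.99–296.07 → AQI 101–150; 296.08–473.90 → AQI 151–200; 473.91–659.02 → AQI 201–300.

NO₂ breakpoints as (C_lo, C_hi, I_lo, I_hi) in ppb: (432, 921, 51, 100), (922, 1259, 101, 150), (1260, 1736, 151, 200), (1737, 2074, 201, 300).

CO 25.758: bracket 23.532–29.971 → index 101–150; slope 49/6.439, offset 2.226.
AQI = 101 + 49/6.439·2.226 ≈ 117.94 ⇒ 118.
PM10: row 473.91–659.02 (AQI 201–300). (300−201)·(614.94−473.91)/(659.02−473.91) + 201 = 99·141.03/185.11 + 201 ≈ 276.43 → 276.
NO₂ 1710: bracket 1260–1736 → index 151–200; slope 49/476, offset 450.
AQI = 151 + 49/476·450 ≈ 197.32 ⇒ 197.
Sub-indices: CO→118, PM10→276, NO₂→197. Ranked high→low: 276, 197, 118. Second-highest sub-index = 197.

197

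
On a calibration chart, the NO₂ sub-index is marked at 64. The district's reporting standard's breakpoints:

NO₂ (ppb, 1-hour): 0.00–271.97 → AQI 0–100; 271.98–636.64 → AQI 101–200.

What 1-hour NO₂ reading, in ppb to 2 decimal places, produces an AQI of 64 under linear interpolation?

AQI 64 lies in the 0–100 band, which corresponds to 0.00–271.97 ppb.
C = 0.00 + (64−0)×(271.97−0.00)/(100−0) = 0.00 + 64×271.97/100 ≈ 174.0608 ppb → 174.06 ppb to 2 dp.

174.06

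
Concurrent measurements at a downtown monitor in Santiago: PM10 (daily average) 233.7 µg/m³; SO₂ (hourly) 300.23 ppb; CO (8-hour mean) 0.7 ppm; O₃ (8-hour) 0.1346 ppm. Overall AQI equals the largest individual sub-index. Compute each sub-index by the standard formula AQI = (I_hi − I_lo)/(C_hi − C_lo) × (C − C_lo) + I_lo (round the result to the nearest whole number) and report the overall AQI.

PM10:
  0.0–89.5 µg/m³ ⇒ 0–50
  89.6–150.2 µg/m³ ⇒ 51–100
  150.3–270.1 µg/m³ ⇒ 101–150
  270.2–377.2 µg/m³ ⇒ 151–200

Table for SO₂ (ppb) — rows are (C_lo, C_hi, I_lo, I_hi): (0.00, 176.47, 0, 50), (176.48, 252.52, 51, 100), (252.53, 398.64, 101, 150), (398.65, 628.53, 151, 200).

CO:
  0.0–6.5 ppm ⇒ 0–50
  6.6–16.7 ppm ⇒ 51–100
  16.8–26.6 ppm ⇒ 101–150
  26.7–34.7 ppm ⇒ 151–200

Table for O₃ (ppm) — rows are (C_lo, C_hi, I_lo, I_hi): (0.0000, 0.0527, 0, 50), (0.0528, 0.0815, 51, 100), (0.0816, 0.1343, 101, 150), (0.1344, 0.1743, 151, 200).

PM10 233.7: bracket 150.3–270.1 → index 101–150; slope 49/119.8, offset 83.4.
AQI = 101 + 49/119.8·83.4 ≈ 135.11 ⇒ 135.
SO₂: 300.23 lies in 252.53–398.64, so I_lo=101, I_hi=150, C_lo=252.53, C_hi=398.64.
(150−101)/(398.64−252.53) × (300.23−252.53) + 101 = 49/146.11 × 47.70 + 101 ≈ 117.00 → 117.
CO: 0.7 ∈ [0.0, 6.5] ↔ index [0, 50].
0 + (0.7−0.0)·(50−0)/(6.5−0.0) = 0 + 0.7·50/6.5 ≈ 5.38, so AQI = 5.
O₃ 0.1346: bracket 0.1344–0.1743 → index 151–200; slope 49/0.0399, offset 0.0002.
AQI = 151 + 49/0.0399·0.0002 ≈ 151.25 ⇒ 151.
Sub-indices: PM10→135, SO₂→117, CO→5, O₃→151. Overall AQI = max = 151; dominant pollutant is O₃.

151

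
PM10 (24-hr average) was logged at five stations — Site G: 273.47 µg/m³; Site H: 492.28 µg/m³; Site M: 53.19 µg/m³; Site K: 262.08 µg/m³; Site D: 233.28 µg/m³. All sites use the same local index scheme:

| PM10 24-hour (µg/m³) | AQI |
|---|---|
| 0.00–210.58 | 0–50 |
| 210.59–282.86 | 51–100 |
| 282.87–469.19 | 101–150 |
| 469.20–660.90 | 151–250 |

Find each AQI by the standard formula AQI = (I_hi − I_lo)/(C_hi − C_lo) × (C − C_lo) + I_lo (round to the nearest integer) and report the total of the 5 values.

Site G: 273.47 ∈ [210.59, 282.86] ↔ index [51, 100].
51 + (273.47−210.59)·(100−51)/(282.86−210.59) = 51 + 62.88·49/72.27 ≈ 93.63, so AQI = 94.
Site H: row 469.20–660.90 (AQI 151–250). (250−151)·(492.28−469.20)/(660.90−469.20) + 151 = 99·23.08/191.70 + 151 ≈ 162.92 → 163.
Site M: row 0.00–210.58 (AQI 0–50). (50−0)·(53.19−0.00)/(210.58−0.00) + 0 = 50·53.19/210.58 + 0 ≈ 12.63 → 13.
Site K: row 210.59–282.86 (AQI 51–100). (100−51)·(262.08−210.59)/(282.86−210.59) + 51 = 49·51.49/72.27 + 51 ≈ 85.91 → 86.
Site D: 233.28 ∈ [210.59, 282.86] ↔ index [51, 100].
51 + (233.28−210.59)·(100−51)/(282.86−210.59) = 51 + 22.69·49/72.27 ≈ 66.38, so AQI = 66.
AQIs: Site G=94, Site H=163, Site M=13, Site K=86, Site D=66. Sum = 94 + 163 + 13 + 86 + 66 = 422.

422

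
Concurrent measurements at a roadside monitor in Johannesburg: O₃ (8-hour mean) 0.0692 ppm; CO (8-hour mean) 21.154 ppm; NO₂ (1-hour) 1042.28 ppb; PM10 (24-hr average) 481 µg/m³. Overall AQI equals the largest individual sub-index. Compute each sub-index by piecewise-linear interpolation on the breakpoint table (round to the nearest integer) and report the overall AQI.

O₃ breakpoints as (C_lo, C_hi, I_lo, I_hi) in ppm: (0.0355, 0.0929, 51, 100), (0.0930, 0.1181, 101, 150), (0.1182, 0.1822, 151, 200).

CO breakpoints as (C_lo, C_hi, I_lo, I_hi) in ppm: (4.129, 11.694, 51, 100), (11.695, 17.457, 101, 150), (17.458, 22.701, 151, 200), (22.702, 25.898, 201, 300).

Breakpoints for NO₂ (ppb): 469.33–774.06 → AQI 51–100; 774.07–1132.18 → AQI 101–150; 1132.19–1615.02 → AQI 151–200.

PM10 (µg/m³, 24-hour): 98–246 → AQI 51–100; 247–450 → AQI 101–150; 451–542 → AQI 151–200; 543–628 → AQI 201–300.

O₃: row 0.0355–0.0929 (AQI 51–100). (100−51)·(0.0692−0.0355)/(0.0929−0.0355) + 51 = 49·0.0337/0.0574 + 51 ≈ 79.77 → 80.
CO: row 17.458–22.701 (AQI 151–200). (200−151)·(21.154−17.458)/(22.701−17.458) + 151 = 49·3.696/5.243 + 151 ≈ 185.54 → 186.
NO₂: 1042.28 ∈ [774.07, 1132.18] ↔ index [101, 150].
101 + (1042.28−774.07)·(150−101)/(1132.18−774.07) = 101 + 268.21·49/358.11 ≈ 137.70, so AQI = 138.
PM10: 481 lies in 451–542, so I_lo=151, I_hi=200, C_lo=451, C_hi=542.
(200−151)/(542−451) × (481−451) + 151 = 49/91 × 30 + 151 ≈ 167.15 → 167.
Sub-indices: O₃→80, CO→186, NO₂→138, PM10→167. Overall AQI = max = 186; dominant pollutant is CO.

186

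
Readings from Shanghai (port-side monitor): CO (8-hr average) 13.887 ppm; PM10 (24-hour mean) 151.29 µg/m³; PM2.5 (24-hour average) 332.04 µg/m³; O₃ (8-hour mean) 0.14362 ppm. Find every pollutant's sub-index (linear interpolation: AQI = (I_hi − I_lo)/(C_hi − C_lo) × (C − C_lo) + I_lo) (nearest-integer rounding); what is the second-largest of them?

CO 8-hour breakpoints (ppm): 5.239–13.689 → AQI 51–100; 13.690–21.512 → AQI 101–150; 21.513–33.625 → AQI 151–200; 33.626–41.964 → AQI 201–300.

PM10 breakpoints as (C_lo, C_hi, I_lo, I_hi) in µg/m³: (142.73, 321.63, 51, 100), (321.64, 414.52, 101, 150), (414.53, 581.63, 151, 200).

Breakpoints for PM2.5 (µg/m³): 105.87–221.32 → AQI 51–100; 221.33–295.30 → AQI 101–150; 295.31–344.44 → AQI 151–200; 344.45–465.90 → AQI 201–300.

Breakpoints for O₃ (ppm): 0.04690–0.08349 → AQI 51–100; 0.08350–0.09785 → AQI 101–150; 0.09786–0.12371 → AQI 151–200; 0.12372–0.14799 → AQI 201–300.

CO: 13.887 lies in 13.690–21.512, so I_lo=101, I_hi=150, C_lo=13.690, C_hi=21.512.
(150−101)/(21.512−13.690) × (13.887−13.690) + 101 = 49/7.822 × 0.197 + 101 ≈ 102.23 → 102.
PM10: 151.29 lies in 142.73–321.63, so I_lo=51, I_hi=100, C_lo=142.73, C_hi=321.63.
(100−51)/(321.63−142.73) × (151.29−142.73) + 51 = 49/178.90 × 8.56 + 51 ≈ 53.34 → 53.
PM2.5: 332.04 lies in 295.31–344.44, so I_lo=151, I_hi=200, C_lo=295.31, C_hi=344.44.
(200−151)/(344.44−295.31) × (332.04−295.31) + 151 = 49/49.13 × 36.73 + 151 ≈ 187.63 → 188.
O₃: 0.14362 lies in 0.12372–0.14799, so I_lo=201, I_hi=300, C_lo=0.12372, C_hi=0.14799.
(300−201)/(0.14799−0.12372) × (0.14362−0.12372) + 201 = 99/0.02427 × 0.01990 + 201 ≈ 282.17 → 282.
Sub-indices: CO→102, PM10→53, PM2.5→188, O₃→282. Ranked high→low: 282, 188, 102, 53. Second-highest sub-index = 188.

188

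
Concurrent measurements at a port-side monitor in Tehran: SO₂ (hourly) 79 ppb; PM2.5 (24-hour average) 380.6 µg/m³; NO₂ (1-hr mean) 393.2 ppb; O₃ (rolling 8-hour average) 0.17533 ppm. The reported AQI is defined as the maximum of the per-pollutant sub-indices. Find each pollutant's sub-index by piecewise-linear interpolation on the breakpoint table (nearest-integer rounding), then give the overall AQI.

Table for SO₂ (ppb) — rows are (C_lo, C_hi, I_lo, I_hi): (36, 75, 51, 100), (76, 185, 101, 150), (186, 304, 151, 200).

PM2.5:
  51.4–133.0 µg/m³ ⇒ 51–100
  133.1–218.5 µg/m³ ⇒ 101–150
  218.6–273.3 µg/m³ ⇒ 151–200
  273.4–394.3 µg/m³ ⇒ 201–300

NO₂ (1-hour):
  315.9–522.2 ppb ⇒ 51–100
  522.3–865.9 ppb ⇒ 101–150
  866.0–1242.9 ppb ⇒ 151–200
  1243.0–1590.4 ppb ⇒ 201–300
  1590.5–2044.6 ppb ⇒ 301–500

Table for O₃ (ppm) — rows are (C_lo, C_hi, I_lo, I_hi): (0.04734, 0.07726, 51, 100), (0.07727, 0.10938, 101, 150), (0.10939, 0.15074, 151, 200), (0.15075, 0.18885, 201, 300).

289

SO₂: 79 ∈ [76, 185] ↔ index [101, 150].
101 + (79−76)·(150−101)/(185−76) = 101 + 3·49/109 ≈ 102.35, so AQI = 102.
PM2.5: 380.6 lies in 273.4–394.3, so I_lo=201, I_hi=300, C_lo=273.4, C_hi=394.3.
(300−201)/(394.3−273.4) × (380.6−273.4) + 201 = 99/120.9 × 107.2 + 201 ≈ 288.78 → 289.
NO₂: 393.2 ∈ [315.9, 522.2] ↔ index [51, 100].
51 + (393.2−315.9)·(100−51)/(522.2−315.9) = 51 + 77.3·49/206.3 ≈ 69.36, so AQI = 69.
O₃: row 0.15075–0.18885 (AQI 201–300). (300−201)·(0.17533−0.15075)/(0.18885−0.15075) + 201 = 99·0.02458/0.03810 + 201 ≈ 264.87 → 265.
Sub-indices: SO₂→102, PM2.5→289, NO₂→69, O₃→265. Overall AQI = max = 289; dominant pollutant is PM2.5.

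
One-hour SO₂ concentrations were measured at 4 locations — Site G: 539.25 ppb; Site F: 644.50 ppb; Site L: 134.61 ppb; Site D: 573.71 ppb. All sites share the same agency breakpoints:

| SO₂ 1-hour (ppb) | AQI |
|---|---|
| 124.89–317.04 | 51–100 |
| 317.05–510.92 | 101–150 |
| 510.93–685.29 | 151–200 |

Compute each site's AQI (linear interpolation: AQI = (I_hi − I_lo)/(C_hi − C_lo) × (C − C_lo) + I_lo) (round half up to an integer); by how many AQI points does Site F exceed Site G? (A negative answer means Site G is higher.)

Site G: row 510.93–685.29 (AQI 151–200). (200−151)·(539.25−510.93)/(685.29−510.93) + 151 = 49·28.32/174.36 + 151 ≈ 158.96 → 159.
Site F: 644.50 lies in 510.93–685.29, so I_lo=151, I_hi=200, C_lo=510.93, C_hi=685.29.
(200−151)/(685.29−510.93) × (644.50−510.93) + 151 = 49/174.36 × 133.57 + 151 ≈ 188.54 → 189.
Site L: row 124.89–317.04 (AQI 51–100). (100−51)·(134.61−124.89)/(317.04−124.89) + 51 = 49·9.72/192.15 + 51 ≈ 53.48 → 53.
Site D: row 510.93–685.29 (AQI 151–200). (200−151)·(573.71−510.93)/(685.29−510.93) + 151 = 49·62.78/174.36 + 151 ≈ 168.64 → 169.
AQIs: Site G=159, Site F=189, Site L=53, Site D=169. Site F (189) − Site G (159) = 30.

30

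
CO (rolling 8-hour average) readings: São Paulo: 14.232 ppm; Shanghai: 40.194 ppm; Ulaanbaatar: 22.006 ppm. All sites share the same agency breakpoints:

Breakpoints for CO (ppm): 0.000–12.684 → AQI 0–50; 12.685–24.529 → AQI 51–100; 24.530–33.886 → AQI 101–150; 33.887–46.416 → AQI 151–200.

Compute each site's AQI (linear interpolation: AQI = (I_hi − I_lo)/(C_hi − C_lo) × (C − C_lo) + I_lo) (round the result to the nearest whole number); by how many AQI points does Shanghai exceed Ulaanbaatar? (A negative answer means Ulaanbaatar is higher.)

86

São Paulo: 14.232 lies in 12.685–24.529, so I_lo=51, I_hi=100, C_lo=12.685, C_hi=24.529.
(100−51)/(24.529−12.685) × (14.232−12.685) + 51 = 49/11.844 × 1.547 + 51 ≈ 57.40 → 57.
Shanghai: 40.194 ∈ [33.887, 46.416] ↔ index [151, 200].
151 + (40.194−33.887)·(200−151)/(46.416−33.887) = 151 + 6.307·49/12.529 ≈ 175.67, so AQI = 176.
Ulaanbaatar: row 12.685–24.529 (AQI 51–100). (100−51)·(22.006−12.685)/(24.529−12.685) + 51 = 49·9.321/11.844 + 51 ≈ 89.56 → 90.
AQIs: São Paulo=57, Shanghai=176, Ulaanbaatar=90. Shanghai (176) − Ulaanbaatar (90) = 86.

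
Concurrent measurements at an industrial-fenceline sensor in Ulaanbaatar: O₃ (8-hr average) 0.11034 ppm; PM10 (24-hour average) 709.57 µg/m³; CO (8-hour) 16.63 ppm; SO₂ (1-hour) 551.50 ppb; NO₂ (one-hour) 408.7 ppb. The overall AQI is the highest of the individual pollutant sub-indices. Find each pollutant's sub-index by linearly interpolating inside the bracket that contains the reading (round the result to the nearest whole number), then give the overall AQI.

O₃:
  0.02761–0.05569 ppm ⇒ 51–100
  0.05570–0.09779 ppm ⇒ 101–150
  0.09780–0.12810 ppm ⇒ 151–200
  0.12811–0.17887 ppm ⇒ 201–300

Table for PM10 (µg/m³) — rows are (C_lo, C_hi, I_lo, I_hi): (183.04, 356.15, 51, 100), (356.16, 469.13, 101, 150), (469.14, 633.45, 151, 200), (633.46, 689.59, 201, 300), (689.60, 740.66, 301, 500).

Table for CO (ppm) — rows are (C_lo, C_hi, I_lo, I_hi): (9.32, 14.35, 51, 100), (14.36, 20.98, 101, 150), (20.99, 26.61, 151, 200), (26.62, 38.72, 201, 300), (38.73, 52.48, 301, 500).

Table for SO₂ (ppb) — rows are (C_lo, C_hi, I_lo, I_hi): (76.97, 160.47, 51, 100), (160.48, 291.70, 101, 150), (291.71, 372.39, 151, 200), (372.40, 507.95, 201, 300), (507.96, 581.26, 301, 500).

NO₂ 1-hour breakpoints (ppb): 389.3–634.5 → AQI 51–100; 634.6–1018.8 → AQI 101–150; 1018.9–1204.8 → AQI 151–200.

O₃: 0.11034 lies in 0.09780–0.12810, so I_lo=151, I_hi=200, C_lo=0.09780, C_hi=0.12810.
(200−151)/(0.12810−0.09780) × (0.11034−0.09780) + 151 = 49/0.03030 × 0.01254 + 151 ≈ 171.28 → 171.
PM10: row 689.60–740.66 (AQI 301–500). (500−301)·(709.57−689.60)/(740.66−689.60) + 301 = 199·19.97/51.06 + 301 ≈ 378.83 → 379.
CO: 16.63 ∈ [14.36, 20.98] ↔ index [101, 150].
101 + (16.63−14.36)·(150−101)/(20.98−14.36) = 101 + 2.27·49/6.62 ≈ 117.80, so AQI = 118.
SO₂: row 507.96–581.26 (AQI 301–500). (500−301)·(551.50−507.96)/(581.26−507.96) + 301 = 199·43.54/73.30 + 301 ≈ 419.21 → 419.
NO₂: row 389.3–634.5 (AQI 51–100). (100−51)·(408.7−389.3)/(634.5−389.3) + 51 = 49·19.4/245.2 + 51 ≈ 54.88 → 55.
Sub-indices: O₃→171, PM10→379, CO→118, SO₂→419, NO₂→55. Overall AQI = max = 419; dominant pollutant is SO₂.

419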